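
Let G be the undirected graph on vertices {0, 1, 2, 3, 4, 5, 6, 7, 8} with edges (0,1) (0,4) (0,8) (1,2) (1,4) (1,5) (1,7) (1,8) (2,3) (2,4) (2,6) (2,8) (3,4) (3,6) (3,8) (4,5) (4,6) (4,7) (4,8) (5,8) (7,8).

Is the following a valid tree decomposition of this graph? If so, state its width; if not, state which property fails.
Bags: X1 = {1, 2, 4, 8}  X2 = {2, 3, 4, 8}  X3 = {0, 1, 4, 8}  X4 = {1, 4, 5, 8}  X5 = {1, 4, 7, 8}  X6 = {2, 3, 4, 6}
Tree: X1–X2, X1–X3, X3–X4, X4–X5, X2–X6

Yes; width 3.

Checking the three conditions: (i) the bags cover all of {0, 1, 2, 3, 4, 5, 6, 7, 8}; (ii) for each edge, some bag contains both endpoints; (iii) the bags containing any fixed vertex form a subtree. All hold, so the decomposition is valid with width 4 − 1 = 3.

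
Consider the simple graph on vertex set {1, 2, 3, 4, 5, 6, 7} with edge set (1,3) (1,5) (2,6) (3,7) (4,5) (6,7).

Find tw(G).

1

A width-1 tree decomposition is:
Bags: B1 = {2, 6}  B2 = {6, 7}  B3 = {3, 7}  B4 = {1, 3}  B5 = {1, 5}  B6 = {4, 5}
Tree: B1–B2, B2–B3, B3–B4, B4–B5, B5–B6
Each bag holds 2 vertices, so the decomposition has width 1, which upper-bounds the treewidth. G has an edge, so its treewidth is at least 1. The upper and lower bounds meet at 1, so that is the treewidth.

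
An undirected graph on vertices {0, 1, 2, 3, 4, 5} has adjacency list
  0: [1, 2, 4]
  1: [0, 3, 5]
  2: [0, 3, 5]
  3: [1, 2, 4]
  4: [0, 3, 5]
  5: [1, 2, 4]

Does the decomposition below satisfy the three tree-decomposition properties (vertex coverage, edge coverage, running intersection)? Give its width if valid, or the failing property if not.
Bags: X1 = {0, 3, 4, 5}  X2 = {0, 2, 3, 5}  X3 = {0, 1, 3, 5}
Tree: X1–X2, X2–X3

Checking the three conditions: (i) the bags cover all of {0, 1, 2, 3, 4, 5}; (ii) for each edge, some bag contains both endpoints; (iii) the bags containing any fixed vertex form a subtree. All hold, so the decomposition is valid with width 4 − 1 = 3.

Yes; width 3.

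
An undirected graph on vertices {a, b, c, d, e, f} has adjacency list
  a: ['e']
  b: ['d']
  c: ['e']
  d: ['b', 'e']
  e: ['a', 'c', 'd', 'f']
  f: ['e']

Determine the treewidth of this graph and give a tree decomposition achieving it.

The largest bag has 2 vertices, giving width 1; this decomposition certifies tw(G) ≤ 1. Any graph with an edge has treewidth ≥ 1, and G has the edge a–e. Hence tw(G) = 1 exactly.

Treewidth 1.
One such decomposition:
Bags: B1 = {a, e}  B2 = {e, f}  B3 = {c, e}  B4 = {d, e}  B5 = {b, d}
Tree: B1–B2, B1–B3, B3–B4, B4–B5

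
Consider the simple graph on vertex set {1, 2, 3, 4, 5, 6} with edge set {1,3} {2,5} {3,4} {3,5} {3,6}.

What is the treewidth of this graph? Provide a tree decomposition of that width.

Every bag has size at most 2, so the width is 2 − 1 = 1 and tw(G) ≤ 1. Any graph with an edge has treewidth ≥ 1, and G has the edge 3–5. Hence tw(G) = 1 exactly.

Treewidth 1.
Bags: B1 = {3, 5}  B2 = {2, 5}  B3 = {1, 3}  B4 = {3, 4}  B5 = {3, 6}
Tree: B1–B2, B1–B3, B1–B4, B4–B5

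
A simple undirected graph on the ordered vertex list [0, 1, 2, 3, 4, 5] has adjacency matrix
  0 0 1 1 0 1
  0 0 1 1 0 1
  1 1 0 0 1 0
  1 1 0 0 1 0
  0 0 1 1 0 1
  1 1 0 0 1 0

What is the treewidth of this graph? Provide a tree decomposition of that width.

Treewidth 3.
One optimal decomposition is:
Bags: B1 = {0, 1, 4, 5}  B2 = {0, 1, 2, 4}  B3 = {0, 1, 3, 4}
Tree: B1–B2, B2–B3

Every bag has size at most 4, so the width is 4 − 1 = 3 and tw(G) ≤ 3. For the lower bound: the 4 vertex sets {0,5}, {2,4}, {1}, {3} are disjoint, each induces a connected subgraph, and every pair is joined by at least one edge of G. Contracting each set to a single vertex therefore yields K_{4} as a minor, and since treewidth is minor-monotone, tw(G) ≥ tw(K_{4}) = 3. Combining the bounds, tw(G) = 3.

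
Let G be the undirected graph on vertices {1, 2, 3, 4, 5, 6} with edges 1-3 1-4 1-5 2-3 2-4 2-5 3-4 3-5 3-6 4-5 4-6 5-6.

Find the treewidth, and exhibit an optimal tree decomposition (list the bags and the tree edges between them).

Treewidth 3.
Bags: B1 = {2, 3, 4, 5}  B2 = {1, 3, 4, 5}  B3 = {3, 4, 5, 6}
Tree: B1–B2, B1–B3

The largest bag has 4 vertices, giving width 3; this decomposition certifies tw(G) ≤ 3. Conversely, {1, 3, 4, 5} is a clique of size 4, and the vertices of any clique must share a bag in every tree decomposition; so some bag has ≥ 4 vertices and tw(G) ≥ 3. Combining the bounds, tw(G) = 3.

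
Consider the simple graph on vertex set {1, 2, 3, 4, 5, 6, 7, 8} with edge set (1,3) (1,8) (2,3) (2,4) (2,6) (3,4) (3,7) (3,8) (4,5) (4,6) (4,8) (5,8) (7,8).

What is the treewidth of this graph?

2

A width-2 tree decomposition is:
Bags: B1 = {2, 3, 4}  B2 = {3, 4, 8}  B3 = {4, 5, 8}  B4 = {2, 4, 6}  B5 = {1, 3, 8}  B6 = {3, 7, 8}
Tree: B1–B2, B2–B3, B1–B4, B2–B5, B5–B6
Every bag has size at most 3, so the width is 3 − 1 = 2 and tw(G) ≤ 2. On the other hand G contains the 3-clique {1, 3, 8}. A clique must lie in a single bag of any decomposition, so no decomposition can have width below 2. Hence tw(G) = 2 exactly.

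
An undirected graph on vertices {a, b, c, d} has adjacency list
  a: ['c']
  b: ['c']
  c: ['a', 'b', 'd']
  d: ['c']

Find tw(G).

A width-1 tree decomposition is:
Bags: B1 = {c, d}  B2 = {b, c}  B3 = {a, c}
Tree: B1–B2, B2–B3
Each bag holds 2 vertices, so the decomposition has width 1, which upper-bounds the treewidth. Since G has at least one edge (e.g. d–c), it is not an edgeless graph, so tw(G) ≥ 1. Hence tw(G) = 1 exactly.

1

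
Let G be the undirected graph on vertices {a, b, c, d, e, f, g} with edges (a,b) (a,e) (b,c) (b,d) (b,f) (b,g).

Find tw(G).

1

A width-1 tree decomposition is:
Bags: B1 = {a, b}  B2 = {a, e}  B3 = {b, f}  B4 = {b, g}  B5 = {b, d}  B6 = {b, c}
Tree: B1–B2, B1–B3, B3–B4, B3–B5, B1–B6
Every bag has size at most 2, so the width is 2 − 1 = 1 and tw(G) ≤ 1. Since G has at least one edge (e.g. a–b), it is not an edgeless graph, so tw(G) ≥ 1. Combining the bounds, tw(G) = 1.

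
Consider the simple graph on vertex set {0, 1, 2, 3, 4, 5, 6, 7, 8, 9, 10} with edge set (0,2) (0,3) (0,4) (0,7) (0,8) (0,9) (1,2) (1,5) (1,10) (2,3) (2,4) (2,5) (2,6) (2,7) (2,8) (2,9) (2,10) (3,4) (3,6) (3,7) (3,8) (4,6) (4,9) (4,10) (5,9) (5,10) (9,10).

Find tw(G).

3

A width-3 tree decomposition is:
Bags: B1 = {2, 4, 9, 10}  B2 = {0, 2, 4, 9}  B3 = {0, 2, 3, 4}  B4 = {2, 5, 9, 10}  B5 = {2, 3, 4, 6}  B6 = {1, 2, 5, 10}  B7 = {0, 2, 3, 7}  B8 = {0, 2, 3, 8}
Tree: B1–B2, B2–B3, B1–B4, B3–B5, B4–B6, B3–B7, B3–B8
Each bag holds 4 vertices, so the decomposition has width 3, which upper-bounds the treewidth. For the lower bound, the 4 vertices {0, 2, 4, 9} are pairwise adjacent, and any tree decomposition puts a clique entirely inside one bag — forcing width ≥ 3. The upper and lower bounds meet at 3, so that is the treewidth.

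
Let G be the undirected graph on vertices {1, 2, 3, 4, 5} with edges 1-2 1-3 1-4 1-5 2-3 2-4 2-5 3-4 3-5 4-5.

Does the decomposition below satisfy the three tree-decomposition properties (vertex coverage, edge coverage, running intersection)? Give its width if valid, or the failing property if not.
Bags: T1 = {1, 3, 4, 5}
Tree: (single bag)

A tree decomposition must satisfy three properties: every vertex lies in some bag; for every edge, both endpoints lie together in some bag; and for every vertex, the bags containing it form a connected subtree. Here vertex 2 appears in no bag, so the decomposition is invalid.

No — vertex 2 appears in no bag.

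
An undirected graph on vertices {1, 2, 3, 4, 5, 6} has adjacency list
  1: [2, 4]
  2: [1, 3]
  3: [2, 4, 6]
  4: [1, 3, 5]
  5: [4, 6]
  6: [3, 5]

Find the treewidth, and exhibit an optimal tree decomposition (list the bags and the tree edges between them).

Every bag has size at most 3, so the width is 3 − 1 = 2 and tw(G) ≤ 2. Since 6–5–4–3–6 is a cycle in G, G is not acyclic. Forests are exactly the graphs of treewidth ≤ 1, so tw(G) ≥ 2. The upper and lower bounds meet at 2, so that is the treewidth.

Treewidth 2.
One such decomposition:
Bags: B1 = {3, 5, 6}  B2 = {3, 4, 5}  B3 = {2, 3, 4}  B4 = {1, 2, 4}
Tree: B1–B2, B2–B3, B3–B4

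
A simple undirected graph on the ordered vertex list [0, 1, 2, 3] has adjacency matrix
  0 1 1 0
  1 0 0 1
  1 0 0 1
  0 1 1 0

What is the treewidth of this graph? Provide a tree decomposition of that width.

The largest bag has 3 vertices, giving width 2; this decomposition certifies tw(G) ≤ 2. For the lower bound, G contains the cycle 3–2–0–1–3, so G is not a forest; only forests have treewidth ≤ 1, hence tw(G) ≥ 2. Therefore the treewidth is 2.

Treewidth 2.
Bags: B1 = {0, 2, 3}  B2 = {0, 1, 3}
Tree: B1–B2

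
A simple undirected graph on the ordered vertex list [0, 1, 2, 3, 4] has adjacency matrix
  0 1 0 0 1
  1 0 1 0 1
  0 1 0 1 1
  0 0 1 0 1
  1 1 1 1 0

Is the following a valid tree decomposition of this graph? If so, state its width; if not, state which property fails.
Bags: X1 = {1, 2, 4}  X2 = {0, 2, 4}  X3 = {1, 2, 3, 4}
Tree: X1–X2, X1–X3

A tree decomposition must satisfy three properties: every vertex lies in some bag; for every edge, both endpoints lie together in some bag; and for every vertex, the bags containing it form a connected subtree. Here edge (1,0) lies in no bag, so the decomposition is invalid.

No — edge (1,0) lies in no bag.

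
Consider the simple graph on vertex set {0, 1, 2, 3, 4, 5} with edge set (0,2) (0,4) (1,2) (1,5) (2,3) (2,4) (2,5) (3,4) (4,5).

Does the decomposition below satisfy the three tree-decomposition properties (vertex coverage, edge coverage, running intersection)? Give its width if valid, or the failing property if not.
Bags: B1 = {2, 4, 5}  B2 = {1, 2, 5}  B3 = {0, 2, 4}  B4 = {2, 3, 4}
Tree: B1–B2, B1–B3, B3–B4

Yes; width 2.

Vertex coverage: the bags together contain {0, 1, 2, 3, 4, 5}, the full vertex set. Edge coverage: each edge of G has both endpoints in at least one bag. Running intersection: for every vertex, the bags containing it form a connected subtree. All three properties hold, so this is a valid tree decomposition of width max|bag| − 1 = 2, and hence tw(G) ≤ 2.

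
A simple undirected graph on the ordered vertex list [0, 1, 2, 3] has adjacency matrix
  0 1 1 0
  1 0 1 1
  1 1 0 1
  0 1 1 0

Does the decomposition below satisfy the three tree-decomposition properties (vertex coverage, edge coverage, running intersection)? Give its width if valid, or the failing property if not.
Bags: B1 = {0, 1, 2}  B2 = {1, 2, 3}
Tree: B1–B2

Yes; width 2.

Checking the three conditions: (i) the bags cover all of {0, 1, 2, 3}; (ii) for each edge, some bag contains both endpoints; (iii) the bags containing any fixed vertex form a subtree. All hold, so the decomposition is valid with width 3 − 1 = 2.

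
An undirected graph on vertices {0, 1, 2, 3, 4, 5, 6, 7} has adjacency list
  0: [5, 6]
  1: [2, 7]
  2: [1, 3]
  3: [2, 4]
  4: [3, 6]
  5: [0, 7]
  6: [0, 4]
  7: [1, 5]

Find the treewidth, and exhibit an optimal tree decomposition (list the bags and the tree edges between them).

Treewidth 2.
One such decomposition:
Bags: B1 = {1, 5, 7}  B2 = {1, 2, 5}  B3 = {2, 3, 5}  B4 = {3, 4, 5}  B5 = {4, 5, 6}  B6 = {0, 5, 6}
Tree: B1–B2, B2–B3, B3–B4, B4–B5, B5–B6

Each bag holds 3 vertices, so the decomposition has width 2, which upper-bounds the treewidth. The edges 5–7–1–2–3–4–6–0–5 form a cycle, so G is not a tree and its treewidth is at least 2. The upper and lower bounds meet at 2, so that is the treewidth.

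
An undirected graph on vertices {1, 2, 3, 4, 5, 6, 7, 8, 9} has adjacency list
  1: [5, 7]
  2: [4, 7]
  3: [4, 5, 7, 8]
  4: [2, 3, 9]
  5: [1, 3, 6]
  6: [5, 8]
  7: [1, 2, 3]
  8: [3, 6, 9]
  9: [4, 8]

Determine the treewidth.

3

A width-3 tree decomposition is:
Bags: B1 = {4, 6, 8, 9}  B2 = {3, 4, 6, 8}  B3 = {3, 4, 5, 6}  B4 = {2, 3, 4, 5}  B5 = {2, 3, 5, 7}  B6 = {1, 2, 5, 7}
Tree: B1–B2, B2–B3, B3–B4, B4–B5, B5–B6
The largest bag has 4 vertices, giving width 3; this decomposition certifies tw(G) ≤ 3. For the lower bound: the 4 vertex sets {6,8,9}, {4}, {3}, {1,2,5,7} are disjoint, each induces a connected subgraph, and every pair is joined by at least one edge of G. Contracting each set to a single vertex therefore yields K_{4} as a minor, and since treewidth is minor-monotone, tw(G) ≥ tw(K_{4}) = 3. The upper and lower bounds meet at 3, so that is the treewidth.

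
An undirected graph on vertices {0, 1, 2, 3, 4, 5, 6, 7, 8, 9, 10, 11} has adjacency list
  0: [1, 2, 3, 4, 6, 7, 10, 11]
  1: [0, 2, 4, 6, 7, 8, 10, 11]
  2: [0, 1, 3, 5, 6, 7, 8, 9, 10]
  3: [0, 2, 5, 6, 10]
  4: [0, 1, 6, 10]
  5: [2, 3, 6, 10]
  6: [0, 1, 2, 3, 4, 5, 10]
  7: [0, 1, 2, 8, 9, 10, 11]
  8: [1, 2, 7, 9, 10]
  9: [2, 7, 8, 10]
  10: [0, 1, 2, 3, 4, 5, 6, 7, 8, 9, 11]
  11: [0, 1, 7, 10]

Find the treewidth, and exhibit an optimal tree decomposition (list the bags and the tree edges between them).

Treewidth 4.
Bags: B1 = {0, 1, 7, 10, 11}  B2 = {0, 1, 2, 7, 10}  B3 = {1, 2, 7, 8, 10}  B4 = {0, 1, 2, 6, 10}  B5 = {0, 2, 3, 6, 10}  B6 = {2, 3, 5, 6, 10}  B7 = {0, 1, 4, 6, 10}  B8 = {2, 7, 8, 9, 10}
Tree: B1–B2, B2–B3, B2–B4, B4–B5, B5–B6, B4–B7, B3–B8

Every bag has size at most 5, so the width is 5 − 1 = 4 and tw(G) ≤ 4. On the other hand G contains the 5-clique {0, 1, 2, 6, 10}. A clique must lie in a single bag of any decomposition, so no decomposition can have width below 4. Therefore the treewidth is 4.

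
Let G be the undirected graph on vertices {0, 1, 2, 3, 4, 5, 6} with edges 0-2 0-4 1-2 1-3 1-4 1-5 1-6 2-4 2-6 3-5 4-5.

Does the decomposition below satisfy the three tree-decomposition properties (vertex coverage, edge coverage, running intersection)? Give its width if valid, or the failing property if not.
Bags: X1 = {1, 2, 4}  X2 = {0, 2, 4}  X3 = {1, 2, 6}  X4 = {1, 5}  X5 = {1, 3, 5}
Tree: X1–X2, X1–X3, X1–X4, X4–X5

No — edge (4,5) lies in no bag.

A tree decomposition must satisfy three properties: every vertex lies in some bag; for every edge, both endpoints lie together in some bag; and for every vertex, the bags containing it form a connected subtree. Here edge (4,5) lies in no bag, so the decomposition is invalid.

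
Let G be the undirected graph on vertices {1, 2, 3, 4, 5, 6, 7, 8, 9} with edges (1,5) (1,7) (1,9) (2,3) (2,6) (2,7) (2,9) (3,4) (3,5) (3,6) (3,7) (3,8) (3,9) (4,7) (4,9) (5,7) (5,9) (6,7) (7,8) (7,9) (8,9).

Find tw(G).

3

A width-3 tree decomposition is:
Bags: B1 = {2, 3, 7, 9}  B2 = {3, 5, 7, 9}  B3 = {1, 5, 7, 9}  B4 = {3, 7, 8, 9}  B5 = {2, 3, 6, 7}  B6 = {3, 4, 7, 9}
Tree: B1–B2, B2–B3, B2–B4, B1–B5, B2–B6
The largest bag has 4 vertices, giving width 3; this decomposition certifies tw(G) ≤ 3. On the other hand G contains the 4-clique {1, 5, 7, 9}. A clique must lie in a single bag of any decomposition, so no decomposition can have width below 3. Therefore the treewidth is 3.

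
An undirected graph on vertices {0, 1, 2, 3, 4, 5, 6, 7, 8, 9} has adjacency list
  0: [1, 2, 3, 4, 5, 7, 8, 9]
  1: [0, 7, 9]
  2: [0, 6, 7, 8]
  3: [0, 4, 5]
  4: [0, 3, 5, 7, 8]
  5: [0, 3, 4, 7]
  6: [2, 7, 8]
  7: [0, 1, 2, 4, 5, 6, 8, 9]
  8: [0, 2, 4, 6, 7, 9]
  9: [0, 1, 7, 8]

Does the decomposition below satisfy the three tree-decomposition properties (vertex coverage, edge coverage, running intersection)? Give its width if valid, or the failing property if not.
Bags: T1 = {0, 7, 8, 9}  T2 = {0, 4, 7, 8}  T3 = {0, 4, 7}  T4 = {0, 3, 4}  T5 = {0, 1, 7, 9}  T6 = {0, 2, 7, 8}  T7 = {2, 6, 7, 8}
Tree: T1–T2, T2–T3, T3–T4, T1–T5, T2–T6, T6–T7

A tree decomposition must satisfy three properties: every vertex lies in some bag; for every edge, both endpoints lie together in some bag; and for every vertex, the bags containing it form a connected subtree. Here vertex 5 appears in no bag, so the decomposition is invalid.

No — vertex 5 appears in no bag.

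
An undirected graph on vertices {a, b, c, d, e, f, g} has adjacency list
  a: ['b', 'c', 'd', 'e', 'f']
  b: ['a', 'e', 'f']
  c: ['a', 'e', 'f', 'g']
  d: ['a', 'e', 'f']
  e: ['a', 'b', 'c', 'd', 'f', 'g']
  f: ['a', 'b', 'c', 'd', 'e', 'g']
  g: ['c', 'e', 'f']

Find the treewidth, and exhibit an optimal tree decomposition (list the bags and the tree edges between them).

Each bag holds 4 vertices, so the decomposition has width 3, which upper-bounds the treewidth. On the other hand G contains the 4-clique {c, e, f, g}. A clique must lie in a single bag of any decomposition, so no decomposition can have width below 3. Combining the bounds, tw(G) = 3.

Treewidth 3.
Bags: B1 = {a, c, e, f}  B2 = {a, d, e, f}  B3 = {c, e, f, g}  B4 = {a, b, e, f}
Tree: B1–B2, B1–B3, B2–B4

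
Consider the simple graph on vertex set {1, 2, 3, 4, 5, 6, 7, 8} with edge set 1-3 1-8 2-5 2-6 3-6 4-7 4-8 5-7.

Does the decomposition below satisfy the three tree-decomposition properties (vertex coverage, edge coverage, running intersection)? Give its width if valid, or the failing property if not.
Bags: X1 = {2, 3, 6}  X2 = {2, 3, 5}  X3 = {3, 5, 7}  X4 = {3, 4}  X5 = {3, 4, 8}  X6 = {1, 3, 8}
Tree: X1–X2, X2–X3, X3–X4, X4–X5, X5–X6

A tree decomposition must satisfy three properties: every vertex lies in some bag; for every edge, both endpoints lie together in some bag; and for every vertex, the bags containing it form a connected subtree. Here edge (7,4) lies in no bag, so the decomposition is invalid.

No — edge (7,4) lies in no bag.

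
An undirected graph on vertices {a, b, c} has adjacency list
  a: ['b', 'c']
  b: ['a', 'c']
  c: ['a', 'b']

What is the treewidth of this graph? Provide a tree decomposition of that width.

Treewidth 2.
One optimal decomposition is:
Bags: B1 = {a, b, c}
Tree: (single bag)

With just one bag of size 3, the width is 3 − 1 = 2, so tw(G) ≤ 2. On the other hand G contains the 3-clique {a, b, c}. A clique must lie in a single bag of any decomposition, so no decomposition can have width below 2. The upper and lower bounds meet at 2, so that is the treewidth.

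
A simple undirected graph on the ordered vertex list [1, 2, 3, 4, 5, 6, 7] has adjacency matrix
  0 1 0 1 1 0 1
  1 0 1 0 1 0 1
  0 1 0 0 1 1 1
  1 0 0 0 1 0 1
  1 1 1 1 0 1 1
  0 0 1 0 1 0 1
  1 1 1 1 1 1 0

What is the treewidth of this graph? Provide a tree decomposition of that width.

Treewidth 3.
Bags: B1 = {1, 4, 5, 7}  B2 = {1, 2, 5, 7}  B3 = {2, 3, 5, 7}  B4 = {3, 5, 6, 7}
Tree: B1–B2, B2–B3, B3–B4

The largest bag has 4 vertices, giving width 3; this decomposition certifies tw(G) ≤ 3. For the lower bound, the 4 vertices {1, 2, 5, 7} are pairwise adjacent, and any tree decomposition puts a clique entirely inside one bag — forcing width ≥ 3. Therefore the treewidth is 3.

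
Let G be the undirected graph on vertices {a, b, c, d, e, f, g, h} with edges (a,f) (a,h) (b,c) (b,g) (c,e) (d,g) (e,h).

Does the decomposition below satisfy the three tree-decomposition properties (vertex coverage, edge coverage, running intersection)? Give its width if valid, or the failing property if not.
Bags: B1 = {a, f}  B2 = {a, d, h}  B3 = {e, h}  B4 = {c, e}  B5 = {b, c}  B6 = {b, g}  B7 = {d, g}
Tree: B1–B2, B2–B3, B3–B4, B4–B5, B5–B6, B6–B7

A tree decomposition must satisfy three properties: every vertex lies in some bag; for every edge, both endpoints lie together in some bag; and for every vertex, the bags containing it form a connected subtree. Here bags containing vertex d are not connected in the tree, so the decomposition is invalid.

No — bags containing vertex d are not connected in the tree.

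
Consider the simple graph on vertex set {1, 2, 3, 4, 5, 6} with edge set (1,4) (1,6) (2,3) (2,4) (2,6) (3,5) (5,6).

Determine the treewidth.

2

A width-2 tree decomposition is:
Bags: B1 = {2, 3, 5}  B2 = {2, 5, 6}  B3 = {2, 4, 6}  B4 = {1, 4, 6}
Tree: B1–B2, B2–B3, B3–B4
Every bag has size at most 3, so the width is 3 − 1 = 2 and tw(G) ≤ 2. The edges 3–5–6–2–3 form a cycle, so G is not a tree and its treewidth is at least 2. Hence tw(G) = 2 exactly.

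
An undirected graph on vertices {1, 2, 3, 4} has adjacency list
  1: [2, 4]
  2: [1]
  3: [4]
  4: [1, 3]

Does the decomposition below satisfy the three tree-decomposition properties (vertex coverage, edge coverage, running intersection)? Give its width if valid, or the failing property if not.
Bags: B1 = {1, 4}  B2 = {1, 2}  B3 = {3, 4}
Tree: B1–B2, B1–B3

Checking the three conditions: (i) the bags cover all of {1, 2, 3, 4}; (ii) for each edge, some bag contains both endpoints; (iii) the bags containing any fixed vertex form a subtree. All hold, so the decomposition is valid with width 2 − 1 = 1.

Yes; width 1.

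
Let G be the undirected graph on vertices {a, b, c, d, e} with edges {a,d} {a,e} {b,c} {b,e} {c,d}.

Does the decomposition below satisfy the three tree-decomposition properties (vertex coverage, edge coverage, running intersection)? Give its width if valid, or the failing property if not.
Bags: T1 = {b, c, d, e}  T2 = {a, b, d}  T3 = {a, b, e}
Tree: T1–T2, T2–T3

No — bags containing vertex e are not connected in the tree.

A tree decomposition must satisfy three properties: every vertex lies in some bag; for every edge, both endpoints lie together in some bag; and for every vertex, the bags containing it form a connected subtree. Here bags containing vertex e are not connected in the tree, so the decomposition is invalid.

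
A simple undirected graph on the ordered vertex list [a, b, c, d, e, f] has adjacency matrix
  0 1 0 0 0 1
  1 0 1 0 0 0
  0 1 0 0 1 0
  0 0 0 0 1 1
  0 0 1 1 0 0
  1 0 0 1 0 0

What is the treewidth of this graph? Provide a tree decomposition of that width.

Every bag has size at most 3, so the width is 3 − 1 = 2 and tw(G) ≤ 2. Since c–b–a–f–d–e–c is a cycle in G, G is not acyclic. Forests are exactly the graphs of treewidth ≤ 1, so tw(G) ≥ 2. Hence tw(G) = 2 exactly.

Treewidth 2.
One optimal decomposition is:
Bags: B1 = {a, b, c}  B2 = {a, c, f}  B3 = {c, d, f}  B4 = {c, d, e}
Tree: B1–B2, B2–B3, B3–B4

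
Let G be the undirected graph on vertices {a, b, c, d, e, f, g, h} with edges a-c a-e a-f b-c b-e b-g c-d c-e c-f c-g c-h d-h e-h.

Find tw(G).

2

A width-2 tree decomposition is:
Bags: B1 = {c, e, h}  B2 = {a, c, e}  B3 = {c, d, h}  B4 = {b, c, e}  B5 = {b, c, g}  B6 = {a, c, f}
Tree: B1–B2, B1–B3, B1–B4, B4–B5, B2–B6
Every bag has size at most 3, so the width is 3 − 1 = 2 and tw(G) ≤ 2. On the other hand G contains the 3-clique {c, d, h}. A clique must lie in a single bag of any decomposition, so no decomposition can have width below 2. Therefore the treewidth is 2.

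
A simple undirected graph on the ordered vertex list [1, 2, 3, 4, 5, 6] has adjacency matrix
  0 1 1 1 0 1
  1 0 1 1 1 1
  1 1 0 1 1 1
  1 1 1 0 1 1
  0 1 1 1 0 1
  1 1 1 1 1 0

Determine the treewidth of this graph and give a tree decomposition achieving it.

Every bag has size at most 5, so the width is 5 − 1 = 4 and tw(G) ≤ 4. Conversely, {1, 2, 3, 4, 6} is a clique of size 5, and the vertices of any clique must share a bag in every tree decomposition; so some bag has ≥ 5 vertices and tw(G) ≥ 4. Hence tw(G) = 4 exactly.

Treewidth 4.
Bags: B1 = {2, 3, 4, 5, 6}  B2 = {1, 2, 3, 4, 6}
Tree: B1–B2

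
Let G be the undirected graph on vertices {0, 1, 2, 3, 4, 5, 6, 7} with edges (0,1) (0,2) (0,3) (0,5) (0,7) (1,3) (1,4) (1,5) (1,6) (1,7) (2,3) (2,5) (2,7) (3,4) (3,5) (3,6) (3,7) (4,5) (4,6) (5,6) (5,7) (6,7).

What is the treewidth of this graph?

A width-4 tree decomposition is:
Bags: B1 = {0, 1, 3, 5, 7}  B2 = {0, 2, 3, 5, 7}  B3 = {1, 3, 5, 6, 7}  B4 = {1, 3, 4, 5, 6}
Tree: B1–B2, B1–B3, B3–B4
Each bag holds 5 vertices, so the decomposition has width 4, which upper-bounds the treewidth. For the lower bound, the 5 vertices {0, 1, 3, 5, 7} are pairwise adjacent, and any tree decomposition puts a clique entirely inside one bag — forcing width ≥ 4. The upper and lower bounds meet at 4, so that is the treewidth.

4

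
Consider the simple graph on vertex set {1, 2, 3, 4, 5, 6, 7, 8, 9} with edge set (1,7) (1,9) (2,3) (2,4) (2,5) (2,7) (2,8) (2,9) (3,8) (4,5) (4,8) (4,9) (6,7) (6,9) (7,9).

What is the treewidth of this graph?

A width-2 tree decomposition is:
Bags: B1 = {2, 4, 9}  B2 = {2, 4, 8}  B3 = {2, 4, 5}  B4 = {2, 7, 9}  B5 = {6, 7, 9}  B6 = {1, 7, 9}  B7 = {2, 3, 8}
Tree: B1–B2, B1–B3, B1–B4, B4–B5, B4–B6, B2–B7
The largest bag has 3 vertices, giving width 2; this decomposition certifies tw(G) ≤ 2. Conversely, {1, 7, 9} is a clique of size 3, and the vertices of any clique must share a bag in every tree decomposition; so some bag has ≥ 3 vertices and tw(G) ≥ 2. Hence tw(G) = 2 exactly.

2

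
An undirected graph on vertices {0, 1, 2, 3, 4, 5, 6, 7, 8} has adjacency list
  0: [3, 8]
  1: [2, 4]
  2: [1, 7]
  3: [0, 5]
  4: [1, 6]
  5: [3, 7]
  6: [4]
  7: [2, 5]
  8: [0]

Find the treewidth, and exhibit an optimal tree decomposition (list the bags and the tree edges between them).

Treewidth 1.
One such decomposition:
Bags: B1 = {4, 6}  B2 = {1, 4}  B3 = {1, 2}  B4 = {2, 7}  B5 = {5, 7}  B6 = {3, 5}  B7 = {0, 3}  B8 = {0, 8}
Tree: B1–B2, B2–B3, B3–B4, B4–B5, B5–B6, B6–B7, B7–B8

Every bag has size at most 2, so the width is 2 − 1 = 1 and tw(G) ≤ 1. Any graph with an edge has treewidth ≥ 1, and G has the edge 6–4. Hence tw(G) = 1 exactly.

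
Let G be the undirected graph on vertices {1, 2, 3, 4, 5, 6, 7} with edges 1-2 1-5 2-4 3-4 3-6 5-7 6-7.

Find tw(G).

A width-2 tree decomposition is:
Bags: B1 = {3, 6, 7}  B2 = {3, 5, 7}  B3 = {1, 3, 5}  B4 = {1, 2, 3}  B5 = {2, 3, 4}
Tree: B1–B2, B2–B3, B3–B4, B4–B5
Every bag has size at most 3, so the width is 3 − 1 = 2 and tw(G) ≤ 2. The edges 3–6–7–5–1–2–4–3 form a cycle, so G is not a tree and its treewidth is at least 2. Hence tw(G) = 2 exactly.

2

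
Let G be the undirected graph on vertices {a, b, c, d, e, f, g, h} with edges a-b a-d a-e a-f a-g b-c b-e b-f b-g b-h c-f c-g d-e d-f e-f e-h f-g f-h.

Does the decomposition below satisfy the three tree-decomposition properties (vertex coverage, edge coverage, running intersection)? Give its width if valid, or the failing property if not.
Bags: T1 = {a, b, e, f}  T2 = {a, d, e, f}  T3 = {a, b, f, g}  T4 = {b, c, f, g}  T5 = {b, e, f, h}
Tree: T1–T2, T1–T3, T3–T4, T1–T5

Checking the three conditions: (i) the bags cover all of {a, b, c, d, e, f, g, h}; (ii) for each edge, some bag contains both endpoints; (iii) the bags containing any fixed vertex form a subtree. All hold, so the decomposition is valid with width 4 − 1 = 3.

Yes; width 3.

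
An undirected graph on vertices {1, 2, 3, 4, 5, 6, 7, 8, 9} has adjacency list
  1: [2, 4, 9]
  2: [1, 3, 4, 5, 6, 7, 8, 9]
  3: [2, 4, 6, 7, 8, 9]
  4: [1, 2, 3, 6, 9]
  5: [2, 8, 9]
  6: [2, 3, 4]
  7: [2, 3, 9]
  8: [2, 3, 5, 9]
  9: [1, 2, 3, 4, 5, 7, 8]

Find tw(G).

A width-3 tree decomposition is:
Bags: B1 = {2, 3, 8, 9}  B2 = {2, 3, 4, 9}  B3 = {2, 3, 4, 6}  B4 = {2, 3, 7, 9}  B5 = {2, 5, 8, 9}  B6 = {1, 2, 4, 9}
Tree: B1–B2, B2–B3, B2–B4, B1–B5, B2–B6
Every bag has size at most 4, so the width is 4 − 1 = 3 and tw(G) ≤ 3. Conversely, {1, 2, 4, 9} is a clique of size 4, and the vertices of any clique must share a bag in every tree decomposition; so some bag has ≥ 4 vertices and tw(G) ≥ 3. Therefore the treewidth is 3.

3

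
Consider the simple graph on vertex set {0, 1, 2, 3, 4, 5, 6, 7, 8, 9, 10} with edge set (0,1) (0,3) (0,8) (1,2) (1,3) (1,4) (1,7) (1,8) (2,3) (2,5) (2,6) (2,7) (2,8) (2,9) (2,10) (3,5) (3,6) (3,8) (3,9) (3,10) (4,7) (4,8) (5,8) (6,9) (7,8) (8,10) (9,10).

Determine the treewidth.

3

A width-3 tree decomposition is:
Bags: B1 = {2, 3, 5, 8}  B2 = {1, 2, 3, 8}  B3 = {2, 3, 8, 10}  B4 = {1, 2, 7, 8}  B5 = {2, 3, 9, 10}  B6 = {2, 3, 6, 9}  B7 = {0, 1, 3, 8}  B8 = {1, 4, 7, 8}
Tree: B1–B2, B1–B3, B2–B4, B3–B5, B5–B6, B2–B7, B4–B8
The largest bag has 4 vertices, giving width 3; this decomposition certifies tw(G) ≤ 3. On the other hand G contains the 4-clique {0, 1, 3, 8}. A clique must lie in a single bag of any decomposition, so no decomposition can have width below 3. Hence tw(G) = 3 exactly.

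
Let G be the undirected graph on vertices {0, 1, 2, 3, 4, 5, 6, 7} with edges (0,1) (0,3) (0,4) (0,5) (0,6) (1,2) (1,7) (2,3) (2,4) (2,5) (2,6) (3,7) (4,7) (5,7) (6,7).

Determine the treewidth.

3

A width-3 tree decomposition is:
Bags: B1 = {0, 2, 4, 7}  B2 = {0, 2, 5, 7}  B3 = {0, 1, 2, 7}  B4 = {0, 2, 3, 7}  B5 = {0, 2, 6, 7}
Tree: B1–B2, B2–B3, B3–B4, B4–B5
Each bag holds 4 vertices, so the decomposition has width 3, which upper-bounds the treewidth. For the lower bound: the 4 vertex sets {2,4}, {0,5}, {7}, {1} are disjoint, each induces a connected subgraph, and every pair is joined by at least one edge of G. Contracting each set to a single vertex therefore yields K_{4} as a minor, and since treewidth is minor-monotone, tw(G) ≥ tw(K_{4}) = 3. Combining the bounds, tw(G) = 3.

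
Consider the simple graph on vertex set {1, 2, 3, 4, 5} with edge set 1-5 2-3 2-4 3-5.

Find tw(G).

A width-1 tree decomposition is:
Bags: B1 = {2, 4}  B2 = {2, 3}  B3 = {3, 5}  B4 = {1, 5}
Tree: B1–B2, B2–B3, B3–B4
Each bag holds 2 vertices, so the decomposition has width 1, which upper-bounds the treewidth. G has an edge, so its treewidth is at least 1. The upper and lower bounds meet at 1, so that is the treewidth.

1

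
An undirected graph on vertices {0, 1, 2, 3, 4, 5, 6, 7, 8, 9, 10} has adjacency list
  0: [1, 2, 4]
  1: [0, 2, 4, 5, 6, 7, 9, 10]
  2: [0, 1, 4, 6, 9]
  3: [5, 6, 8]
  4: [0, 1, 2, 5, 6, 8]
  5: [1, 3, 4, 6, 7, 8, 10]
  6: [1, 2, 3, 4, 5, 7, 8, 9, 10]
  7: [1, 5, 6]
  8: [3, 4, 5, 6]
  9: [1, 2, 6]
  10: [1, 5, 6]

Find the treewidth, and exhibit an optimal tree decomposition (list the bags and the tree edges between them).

The largest bag has 4 vertices, giving width 3; this decomposition certifies tw(G) ≤ 3. Conversely, {0, 1, 2, 4} is a clique of size 4, and the vertices of any clique must share a bag in every tree decomposition; so some bag has ≥ 4 vertices and tw(G) ≥ 3. Therefore the treewidth is 3.

Treewidth 3.
One optimal decomposition is:
Bags: B1 = {1, 4, 5, 6}  B2 = {1, 2, 4, 6}  B3 = {1, 5, 6, 7}  B4 = {1, 5, 6, 10}  B5 = {1, 2, 6, 9}  B6 = {0, 1, 2, 4}  B7 = {4, 5, 6, 8}  B8 = {3, 5, 6, 8}
Tree: B1–B2, B1–B3, B1–B4, B2–B5, B2–B6, B1–B7, B7–B8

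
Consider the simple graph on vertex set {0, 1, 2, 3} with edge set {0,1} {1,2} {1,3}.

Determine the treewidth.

A width-1 tree decomposition is:
Bags: B1 = {1, 2}  B2 = {1, 3}  B3 = {0, 1}
Tree: B1–B2, B1–B3
Every bag has size at most 2, so the width is 2 − 1 = 1 and tw(G) ≤ 1. Since G has at least one edge (e.g. 1–2), it is not an edgeless graph, so tw(G) ≥ 1. Combining the bounds, tw(G) = 1.

1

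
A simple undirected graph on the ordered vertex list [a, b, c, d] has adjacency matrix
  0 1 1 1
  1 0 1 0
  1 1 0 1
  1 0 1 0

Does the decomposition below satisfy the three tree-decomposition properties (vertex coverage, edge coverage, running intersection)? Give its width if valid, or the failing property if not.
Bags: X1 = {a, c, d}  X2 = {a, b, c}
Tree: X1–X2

Yes; width 2.

Vertex coverage: the bags together contain {a, b, c, d}, the full vertex set. Edge coverage: each edge of G has both endpoints in at least one bag. Running intersection: for every vertex, the bags containing it form a connected subtree. All three properties hold, so this is a valid tree decomposition of width max|bag| − 1 = 2, and hence tw(G) ≤ 2.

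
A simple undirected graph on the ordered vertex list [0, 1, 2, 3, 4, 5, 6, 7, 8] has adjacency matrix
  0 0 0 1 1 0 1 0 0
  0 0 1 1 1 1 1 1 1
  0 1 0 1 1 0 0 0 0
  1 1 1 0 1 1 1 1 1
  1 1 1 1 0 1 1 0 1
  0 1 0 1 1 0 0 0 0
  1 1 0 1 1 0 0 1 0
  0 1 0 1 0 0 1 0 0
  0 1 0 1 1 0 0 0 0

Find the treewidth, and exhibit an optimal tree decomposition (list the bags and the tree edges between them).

Each bag holds 4 vertices, so the decomposition has width 3, which upper-bounds the treewidth. On the other hand G contains the 4-clique {0, 3, 4, 6}. A clique must lie in a single bag of any decomposition, so no decomposition can have width below 3. Hence tw(G) = 3 exactly.

Treewidth 3.
One such decomposition:
Bags: B1 = {1, 3, 4, 6}  B2 = {0, 3, 4, 6}  B3 = {1, 3, 4, 8}  B4 = {1, 3, 4, 5}  B5 = {1, 2, 3, 4}  B6 = {1, 3, 6, 7}
Tree: B1–B2, B1–B3, B3–B4, B1–B5, B1–B6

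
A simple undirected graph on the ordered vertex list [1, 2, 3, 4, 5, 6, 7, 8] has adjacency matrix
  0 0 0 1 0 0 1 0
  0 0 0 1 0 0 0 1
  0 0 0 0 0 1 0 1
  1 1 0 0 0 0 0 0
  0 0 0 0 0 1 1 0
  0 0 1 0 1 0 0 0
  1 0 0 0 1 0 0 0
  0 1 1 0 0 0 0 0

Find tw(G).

A width-2 tree decomposition is:
Bags: B1 = {2, 4, 8}  B2 = {3, 4, 8}  B3 = {3, 4, 6}  B4 = {4, 5, 6}  B5 = {4, 5, 7}  B6 = {1, 4, 7}
Tree: B1–B2, B2–B3, B3–B4, B4–B5, B5–B6
Each bag holds 3 vertices, so the decomposition has width 2, which upper-bounds the treewidth. The edges 4–2–8–3–6–5–7–1–4 form a cycle, so G is not a tree and its treewidth is at least 2. The upper and lower bounds meet at 2, so that is the treewidth.

2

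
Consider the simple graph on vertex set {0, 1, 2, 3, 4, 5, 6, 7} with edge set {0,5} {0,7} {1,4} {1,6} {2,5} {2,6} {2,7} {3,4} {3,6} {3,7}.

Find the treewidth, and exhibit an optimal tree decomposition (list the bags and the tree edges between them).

Treewidth 2.
Bags: B1 = {0, 5, 7}  B2 = {2, 5, 7}  B3 = {2, 3, 7}  B4 = {2, 3, 6}  B5 = {3, 4, 6}  B6 = {1, 4, 6}
Tree: B1–B2, B2–B3, B3–B4, B4–B5, B5–B6

Each bag holds 3 vertices, so the decomposition has width 2, which upper-bounds the treewidth. The edges 0–5–2–7–0 form a cycle, so G is not a tree and its treewidth is at least 2. Hence tw(G) = 2 exactly.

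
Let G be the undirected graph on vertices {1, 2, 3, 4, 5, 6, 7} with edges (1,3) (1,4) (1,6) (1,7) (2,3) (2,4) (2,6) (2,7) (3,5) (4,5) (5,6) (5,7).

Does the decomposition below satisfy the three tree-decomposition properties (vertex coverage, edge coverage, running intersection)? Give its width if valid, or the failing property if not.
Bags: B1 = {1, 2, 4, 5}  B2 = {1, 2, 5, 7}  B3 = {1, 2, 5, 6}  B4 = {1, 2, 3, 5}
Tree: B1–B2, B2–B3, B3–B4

Every vertex of G appears in some bag (union = {1, 2, 3, 4, 5, 6, 7}); every edge is covered by a bag; and for each vertex v the set of bags containing v is connected in the bag tree. The decomposition is therefore valid. The largest bag has 4 vertices, so the width is 3.

Yes; width 3.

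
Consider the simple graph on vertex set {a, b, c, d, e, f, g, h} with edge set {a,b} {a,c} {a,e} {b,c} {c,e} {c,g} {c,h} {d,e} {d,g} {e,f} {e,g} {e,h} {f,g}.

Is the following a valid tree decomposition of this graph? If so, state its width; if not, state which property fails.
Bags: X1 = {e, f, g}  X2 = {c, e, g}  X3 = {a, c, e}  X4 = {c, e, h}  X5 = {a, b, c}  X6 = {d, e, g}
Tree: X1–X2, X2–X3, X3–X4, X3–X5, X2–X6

Yes; width 2.

Vertex coverage: the bags together contain {a, b, c, d, e, f, g, h}, the full vertex set. Edge coverage: each edge of G has both endpoints in at least one bag. Running intersection: for every vertex, the bags containing it form a connected subtree. All three properties hold, so this is a valid tree decomposition of width max|bag| − 1 = 2, and hence tw(G) ≤ 2.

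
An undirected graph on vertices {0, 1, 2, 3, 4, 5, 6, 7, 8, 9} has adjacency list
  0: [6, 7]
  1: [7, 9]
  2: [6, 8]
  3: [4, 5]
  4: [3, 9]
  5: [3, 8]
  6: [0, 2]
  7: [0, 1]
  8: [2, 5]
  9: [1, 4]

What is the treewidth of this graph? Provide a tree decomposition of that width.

The largest bag has 3 vertices, giving width 2; this decomposition certifies tw(G) ≤ 2. For the lower bound, G contains the cycle 2–8–5–3–4–9–1–7–0–6–2, so G is not a forest; only forests have treewidth ≤ 1, hence tw(G) ≥ 2. Hence tw(G) = 2 exactly.

Treewidth 2.
Bags: B1 = {2, 5, 8}  B2 = {2, 3, 5}  B3 = {2, 3, 4}  B4 = {2, 4, 9}  B5 = {1, 2, 9}  B6 = {1, 2, 7}  B7 = {0, 2, 7}  B8 = {0, 2, 6}
Tree: B1–B2, B2–B3, B3–B4, B4–B5, B5–B6, B6–B7, B7–B8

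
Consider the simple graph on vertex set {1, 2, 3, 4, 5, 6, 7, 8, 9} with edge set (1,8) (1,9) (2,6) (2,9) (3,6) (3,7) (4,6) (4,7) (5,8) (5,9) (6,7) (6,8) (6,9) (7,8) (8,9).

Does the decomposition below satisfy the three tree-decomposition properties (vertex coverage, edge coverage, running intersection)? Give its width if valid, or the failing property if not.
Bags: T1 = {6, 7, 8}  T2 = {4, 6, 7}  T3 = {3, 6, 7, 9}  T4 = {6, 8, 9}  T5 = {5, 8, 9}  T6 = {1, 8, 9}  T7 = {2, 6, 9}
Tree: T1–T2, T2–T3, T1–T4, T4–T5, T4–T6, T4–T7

A tree decomposition must satisfy three properties: every vertex lies in some bag; for every edge, both endpoints lie together in some bag; and for every vertex, the bags containing it form a connected subtree. Here bags containing vertex 9 are not connected in the tree, so the decomposition is invalid.

No — bags containing vertex 9 are not connected in the tree.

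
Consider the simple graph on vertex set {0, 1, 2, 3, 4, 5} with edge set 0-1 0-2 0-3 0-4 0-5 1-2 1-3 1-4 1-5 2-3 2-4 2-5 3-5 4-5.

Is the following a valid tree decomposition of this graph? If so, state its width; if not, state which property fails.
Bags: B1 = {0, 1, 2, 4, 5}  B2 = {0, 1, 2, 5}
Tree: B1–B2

A tree decomposition must satisfy three properties: every vertex lies in some bag; for every edge, both endpoints lie together in some bag; and for every vertex, the bags containing it form a connected subtree. Here vertex 3 appears in no bag, so the decomposition is invalid.

No — vertex 3 appears in no bag.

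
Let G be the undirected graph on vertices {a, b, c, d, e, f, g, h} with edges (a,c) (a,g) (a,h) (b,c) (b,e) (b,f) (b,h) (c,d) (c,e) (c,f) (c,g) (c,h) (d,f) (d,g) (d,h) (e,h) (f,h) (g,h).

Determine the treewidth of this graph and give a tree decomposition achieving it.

The largest bag has 4 vertices, giving width 3; this decomposition certifies tw(G) ≤ 3. For the lower bound, the 4 vertices {c, d, g, h} are pairwise adjacent, and any tree decomposition puts a clique entirely inside one bag — forcing width ≥ 3. Therefore the treewidth is 3.

Treewidth 3.
Bags: B1 = {c, d, f, h}  B2 = {b, c, f, h}  B3 = {c, d, g, h}  B4 = {a, c, g, h}  B5 = {b, c, e, h}
Tree: B1–B2, B1–B3, B3–B4, B2–B5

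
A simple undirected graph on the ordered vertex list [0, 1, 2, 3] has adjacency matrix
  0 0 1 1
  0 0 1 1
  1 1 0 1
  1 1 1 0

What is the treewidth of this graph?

2

A width-2 tree decomposition is:
Bags: B1 = {0, 2, 3}  B2 = {1, 2, 3}
Tree: B1–B2
The largest bag has 3 vertices, giving width 2; this decomposition certifies tw(G) ≤ 2. On the other hand G contains the 3-clique {0, 2, 3}. A clique must lie in a single bag of any decomposition, so no decomposition can have width below 2. Therefore the treewidth is 2.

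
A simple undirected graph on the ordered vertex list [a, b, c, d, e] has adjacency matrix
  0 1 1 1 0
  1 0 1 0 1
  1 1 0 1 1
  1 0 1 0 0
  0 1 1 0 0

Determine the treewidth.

2

A width-2 tree decomposition is:
Bags: B1 = {a, b, c}  B2 = {b, c, e}  B3 = {a, c, d}
Tree: B1–B2, B1–B3
Each bag holds 3 vertices, so the decomposition has width 2, which upper-bounds the treewidth. Conversely, {b, c, e} is a clique of size 3, and the vertices of any clique must share a bag in every tree decomposition; so some bag has ≥ 3 vertices and tw(G) ≥ 2. Hence tw(G) = 2 exactly.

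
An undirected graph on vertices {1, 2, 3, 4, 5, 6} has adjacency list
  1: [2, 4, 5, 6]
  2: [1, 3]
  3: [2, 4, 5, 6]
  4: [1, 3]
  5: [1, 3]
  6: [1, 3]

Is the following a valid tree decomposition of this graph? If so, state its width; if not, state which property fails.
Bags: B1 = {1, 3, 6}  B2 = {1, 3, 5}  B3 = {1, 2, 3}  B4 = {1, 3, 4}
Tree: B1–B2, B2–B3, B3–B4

Vertex coverage: the bags together contain {1, 2, 3, 4, 5, 6}, the full vertex set. Edge coverage: each edge of G has both endpoints in at least one bag. Running intersection: for every vertex, the bags containing it form a connected subtree. All three properties hold, so this is a valid tree decomposition of width max|bag| − 1 = 2, and hence tw(G) ≤ 2.

Yes; width 2.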